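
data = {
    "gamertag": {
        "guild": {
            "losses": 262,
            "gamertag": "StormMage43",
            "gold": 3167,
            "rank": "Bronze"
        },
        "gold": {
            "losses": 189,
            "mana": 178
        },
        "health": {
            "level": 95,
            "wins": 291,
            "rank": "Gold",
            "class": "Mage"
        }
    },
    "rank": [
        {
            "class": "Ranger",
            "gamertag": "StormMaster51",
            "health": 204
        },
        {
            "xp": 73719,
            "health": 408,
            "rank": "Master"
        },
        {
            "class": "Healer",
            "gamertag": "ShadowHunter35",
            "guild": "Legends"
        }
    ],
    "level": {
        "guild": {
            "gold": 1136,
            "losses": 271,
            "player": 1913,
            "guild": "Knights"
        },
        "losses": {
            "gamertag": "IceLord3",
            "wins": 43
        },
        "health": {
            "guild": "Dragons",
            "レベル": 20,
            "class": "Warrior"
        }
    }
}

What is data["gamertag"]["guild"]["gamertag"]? "StormMage43"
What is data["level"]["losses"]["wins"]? 43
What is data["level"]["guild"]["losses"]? 271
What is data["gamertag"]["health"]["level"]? 95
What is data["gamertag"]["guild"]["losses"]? 262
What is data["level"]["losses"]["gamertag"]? "IceLord3"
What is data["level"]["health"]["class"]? "Warrior"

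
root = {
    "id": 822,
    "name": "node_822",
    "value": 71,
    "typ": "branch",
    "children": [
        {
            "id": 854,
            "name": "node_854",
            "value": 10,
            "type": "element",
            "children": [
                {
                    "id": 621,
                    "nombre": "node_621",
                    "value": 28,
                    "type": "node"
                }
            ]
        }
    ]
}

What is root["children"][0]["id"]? 854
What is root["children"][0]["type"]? "element"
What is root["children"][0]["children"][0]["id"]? 621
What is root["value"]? 71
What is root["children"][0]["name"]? "node_854"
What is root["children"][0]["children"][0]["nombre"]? "node_621"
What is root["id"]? 822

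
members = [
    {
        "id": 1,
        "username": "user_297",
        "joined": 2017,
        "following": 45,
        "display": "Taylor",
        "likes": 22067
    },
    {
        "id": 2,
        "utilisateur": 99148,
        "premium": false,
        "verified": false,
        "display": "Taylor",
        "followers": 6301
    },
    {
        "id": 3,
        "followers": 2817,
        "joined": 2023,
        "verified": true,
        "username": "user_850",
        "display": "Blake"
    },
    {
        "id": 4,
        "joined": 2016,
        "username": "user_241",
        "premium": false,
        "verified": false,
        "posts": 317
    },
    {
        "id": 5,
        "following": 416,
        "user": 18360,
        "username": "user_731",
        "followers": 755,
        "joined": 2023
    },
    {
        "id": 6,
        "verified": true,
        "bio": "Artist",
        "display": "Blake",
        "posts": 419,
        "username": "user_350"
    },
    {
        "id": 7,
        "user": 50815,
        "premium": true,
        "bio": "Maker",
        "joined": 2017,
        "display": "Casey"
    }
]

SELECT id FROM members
[1, 2, 3, 4, 5, 6, 7]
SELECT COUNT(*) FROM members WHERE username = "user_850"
1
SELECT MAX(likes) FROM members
22067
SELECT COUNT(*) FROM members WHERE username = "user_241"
1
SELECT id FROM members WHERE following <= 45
[1]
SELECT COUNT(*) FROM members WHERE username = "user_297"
1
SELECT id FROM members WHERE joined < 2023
[1, 4, 7]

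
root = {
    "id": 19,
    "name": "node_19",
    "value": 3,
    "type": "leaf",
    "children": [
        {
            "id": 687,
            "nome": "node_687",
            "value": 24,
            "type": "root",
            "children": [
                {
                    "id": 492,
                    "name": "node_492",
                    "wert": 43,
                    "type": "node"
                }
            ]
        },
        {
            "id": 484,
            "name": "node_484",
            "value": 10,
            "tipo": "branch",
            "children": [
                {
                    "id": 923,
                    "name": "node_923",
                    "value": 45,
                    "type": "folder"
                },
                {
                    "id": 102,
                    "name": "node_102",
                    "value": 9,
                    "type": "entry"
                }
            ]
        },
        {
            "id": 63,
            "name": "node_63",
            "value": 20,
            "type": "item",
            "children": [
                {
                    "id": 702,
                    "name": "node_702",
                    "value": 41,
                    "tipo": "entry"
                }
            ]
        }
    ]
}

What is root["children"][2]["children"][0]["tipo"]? "entry"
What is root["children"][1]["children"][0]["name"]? "node_923"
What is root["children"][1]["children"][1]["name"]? "node_102"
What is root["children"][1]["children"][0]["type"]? "folder"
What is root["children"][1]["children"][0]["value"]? 45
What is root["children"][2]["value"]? 20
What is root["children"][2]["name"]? "node_63"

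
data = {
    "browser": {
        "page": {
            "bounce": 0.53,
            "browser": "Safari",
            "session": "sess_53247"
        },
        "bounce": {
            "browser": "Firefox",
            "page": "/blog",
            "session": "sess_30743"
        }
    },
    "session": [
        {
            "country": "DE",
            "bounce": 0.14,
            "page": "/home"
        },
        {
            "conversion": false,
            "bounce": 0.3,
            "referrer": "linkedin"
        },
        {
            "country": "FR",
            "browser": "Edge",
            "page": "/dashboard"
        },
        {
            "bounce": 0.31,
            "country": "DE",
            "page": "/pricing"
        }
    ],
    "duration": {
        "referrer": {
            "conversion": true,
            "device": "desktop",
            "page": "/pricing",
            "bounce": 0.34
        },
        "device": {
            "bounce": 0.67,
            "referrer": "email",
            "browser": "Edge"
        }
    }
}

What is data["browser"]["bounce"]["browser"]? "Firefox"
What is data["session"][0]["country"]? "DE"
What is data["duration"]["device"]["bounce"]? 0.67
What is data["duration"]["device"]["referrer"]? "email"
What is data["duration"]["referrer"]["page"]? "/pricing"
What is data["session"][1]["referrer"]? "linkedin"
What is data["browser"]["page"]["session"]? "sess_53247"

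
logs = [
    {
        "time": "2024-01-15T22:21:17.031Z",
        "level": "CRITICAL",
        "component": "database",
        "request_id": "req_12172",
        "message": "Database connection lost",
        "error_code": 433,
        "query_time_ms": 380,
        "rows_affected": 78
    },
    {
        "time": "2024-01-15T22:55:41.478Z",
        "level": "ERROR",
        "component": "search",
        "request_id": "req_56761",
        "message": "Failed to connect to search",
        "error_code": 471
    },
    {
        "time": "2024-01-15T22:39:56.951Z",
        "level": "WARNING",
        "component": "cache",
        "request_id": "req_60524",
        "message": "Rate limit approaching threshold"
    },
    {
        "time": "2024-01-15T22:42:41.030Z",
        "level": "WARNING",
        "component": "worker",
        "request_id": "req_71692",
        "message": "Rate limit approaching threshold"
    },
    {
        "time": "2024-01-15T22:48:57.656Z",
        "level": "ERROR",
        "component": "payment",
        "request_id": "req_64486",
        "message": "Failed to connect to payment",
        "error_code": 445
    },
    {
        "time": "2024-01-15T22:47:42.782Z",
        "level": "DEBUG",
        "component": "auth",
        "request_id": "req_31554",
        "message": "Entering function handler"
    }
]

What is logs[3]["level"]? "WARNING"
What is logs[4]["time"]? "2024-01-15T22:48:57.656Z"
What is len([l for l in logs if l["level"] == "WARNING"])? 2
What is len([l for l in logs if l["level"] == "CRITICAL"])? 1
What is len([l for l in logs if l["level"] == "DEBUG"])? 1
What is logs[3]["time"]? "2024-01-15T22:42:41.030Z"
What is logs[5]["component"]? "auth"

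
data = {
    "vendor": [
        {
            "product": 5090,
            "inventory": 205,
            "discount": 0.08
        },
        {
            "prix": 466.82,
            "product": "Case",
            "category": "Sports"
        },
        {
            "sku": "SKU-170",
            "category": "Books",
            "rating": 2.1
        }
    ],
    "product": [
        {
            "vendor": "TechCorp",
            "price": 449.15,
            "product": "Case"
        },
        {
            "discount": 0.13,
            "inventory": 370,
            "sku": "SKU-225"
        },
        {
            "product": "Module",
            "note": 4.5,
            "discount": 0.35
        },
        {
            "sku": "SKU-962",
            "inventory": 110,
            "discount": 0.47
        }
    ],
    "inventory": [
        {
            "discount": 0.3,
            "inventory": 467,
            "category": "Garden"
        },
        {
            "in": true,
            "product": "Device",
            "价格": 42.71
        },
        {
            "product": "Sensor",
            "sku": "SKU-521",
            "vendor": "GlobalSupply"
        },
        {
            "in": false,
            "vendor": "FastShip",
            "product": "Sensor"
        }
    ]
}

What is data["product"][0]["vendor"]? "TechCorp"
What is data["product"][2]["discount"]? 0.35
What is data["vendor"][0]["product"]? 5090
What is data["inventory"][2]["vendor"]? "GlobalSupply"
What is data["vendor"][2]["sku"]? "SKU-170"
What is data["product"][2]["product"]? "Module"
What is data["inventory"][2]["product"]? "Sensor"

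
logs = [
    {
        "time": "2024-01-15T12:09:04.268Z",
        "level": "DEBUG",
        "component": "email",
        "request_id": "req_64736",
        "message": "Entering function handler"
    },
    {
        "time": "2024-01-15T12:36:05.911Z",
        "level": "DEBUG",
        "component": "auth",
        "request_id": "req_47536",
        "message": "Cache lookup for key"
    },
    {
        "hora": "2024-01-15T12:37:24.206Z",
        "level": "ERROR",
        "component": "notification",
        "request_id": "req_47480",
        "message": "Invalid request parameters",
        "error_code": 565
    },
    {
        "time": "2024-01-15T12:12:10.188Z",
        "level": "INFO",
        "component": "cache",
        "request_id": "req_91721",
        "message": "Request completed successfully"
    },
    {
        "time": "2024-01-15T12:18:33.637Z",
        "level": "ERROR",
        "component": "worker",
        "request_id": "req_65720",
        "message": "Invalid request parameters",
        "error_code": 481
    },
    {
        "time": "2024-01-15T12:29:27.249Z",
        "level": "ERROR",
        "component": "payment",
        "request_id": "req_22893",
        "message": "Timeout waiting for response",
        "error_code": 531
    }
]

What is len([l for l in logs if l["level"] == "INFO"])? 1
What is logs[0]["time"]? "2024-01-15T12:09:04.268Z"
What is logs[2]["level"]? "ERROR"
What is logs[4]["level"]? "ERROR"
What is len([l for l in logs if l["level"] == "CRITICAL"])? 0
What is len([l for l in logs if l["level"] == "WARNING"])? 0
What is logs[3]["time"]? "2024-01-15T12:12:10.188Z"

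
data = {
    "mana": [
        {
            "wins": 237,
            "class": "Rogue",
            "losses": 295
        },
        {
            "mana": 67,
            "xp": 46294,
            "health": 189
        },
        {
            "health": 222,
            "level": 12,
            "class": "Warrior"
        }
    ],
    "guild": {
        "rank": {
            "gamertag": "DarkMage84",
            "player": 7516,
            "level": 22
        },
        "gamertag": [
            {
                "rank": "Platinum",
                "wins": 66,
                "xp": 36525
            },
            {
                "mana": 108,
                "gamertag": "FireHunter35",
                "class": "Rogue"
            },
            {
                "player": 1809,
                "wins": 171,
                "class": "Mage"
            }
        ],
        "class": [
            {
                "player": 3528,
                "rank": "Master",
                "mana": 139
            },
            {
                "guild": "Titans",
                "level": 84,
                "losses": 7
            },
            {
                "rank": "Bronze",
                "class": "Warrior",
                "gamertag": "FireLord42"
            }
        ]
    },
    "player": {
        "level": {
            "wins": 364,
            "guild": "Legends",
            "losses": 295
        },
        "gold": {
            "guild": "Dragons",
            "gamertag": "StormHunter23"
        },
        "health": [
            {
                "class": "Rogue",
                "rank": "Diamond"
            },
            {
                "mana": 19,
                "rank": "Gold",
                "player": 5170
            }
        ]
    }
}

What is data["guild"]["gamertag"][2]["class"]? "Mage"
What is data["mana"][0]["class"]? "Rogue"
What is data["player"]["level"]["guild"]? "Legends"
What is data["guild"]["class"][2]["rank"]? "Bronze"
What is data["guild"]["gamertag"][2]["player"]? 1809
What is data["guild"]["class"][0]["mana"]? 139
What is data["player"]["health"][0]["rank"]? "Diamond"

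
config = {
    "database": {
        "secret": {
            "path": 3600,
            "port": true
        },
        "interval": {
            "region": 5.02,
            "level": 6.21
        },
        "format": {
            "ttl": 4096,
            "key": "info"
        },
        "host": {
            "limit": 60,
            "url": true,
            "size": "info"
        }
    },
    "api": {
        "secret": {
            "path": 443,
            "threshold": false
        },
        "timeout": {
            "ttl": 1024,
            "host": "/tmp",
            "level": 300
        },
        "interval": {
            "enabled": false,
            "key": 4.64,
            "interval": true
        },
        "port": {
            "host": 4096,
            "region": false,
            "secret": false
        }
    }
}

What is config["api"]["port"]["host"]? 4096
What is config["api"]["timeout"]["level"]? 300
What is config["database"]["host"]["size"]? "info"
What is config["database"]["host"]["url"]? True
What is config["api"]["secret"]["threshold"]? False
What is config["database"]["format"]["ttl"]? 4096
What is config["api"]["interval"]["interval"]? True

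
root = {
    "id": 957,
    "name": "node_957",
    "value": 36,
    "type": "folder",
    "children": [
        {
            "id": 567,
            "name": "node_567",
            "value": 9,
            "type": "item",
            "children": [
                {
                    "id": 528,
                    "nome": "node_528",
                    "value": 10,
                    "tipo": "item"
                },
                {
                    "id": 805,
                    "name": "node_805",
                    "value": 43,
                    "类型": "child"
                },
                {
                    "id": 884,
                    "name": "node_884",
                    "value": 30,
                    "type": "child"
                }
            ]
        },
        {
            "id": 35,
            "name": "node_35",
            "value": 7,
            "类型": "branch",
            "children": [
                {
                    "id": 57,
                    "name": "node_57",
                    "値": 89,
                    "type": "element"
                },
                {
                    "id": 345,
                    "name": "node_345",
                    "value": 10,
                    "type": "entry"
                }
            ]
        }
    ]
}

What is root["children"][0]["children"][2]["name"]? "node_884"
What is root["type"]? "folder"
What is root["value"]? 36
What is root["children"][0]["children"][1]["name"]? "node_805"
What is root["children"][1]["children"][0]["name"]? "node_57"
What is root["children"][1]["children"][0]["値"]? 89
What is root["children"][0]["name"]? "node_567"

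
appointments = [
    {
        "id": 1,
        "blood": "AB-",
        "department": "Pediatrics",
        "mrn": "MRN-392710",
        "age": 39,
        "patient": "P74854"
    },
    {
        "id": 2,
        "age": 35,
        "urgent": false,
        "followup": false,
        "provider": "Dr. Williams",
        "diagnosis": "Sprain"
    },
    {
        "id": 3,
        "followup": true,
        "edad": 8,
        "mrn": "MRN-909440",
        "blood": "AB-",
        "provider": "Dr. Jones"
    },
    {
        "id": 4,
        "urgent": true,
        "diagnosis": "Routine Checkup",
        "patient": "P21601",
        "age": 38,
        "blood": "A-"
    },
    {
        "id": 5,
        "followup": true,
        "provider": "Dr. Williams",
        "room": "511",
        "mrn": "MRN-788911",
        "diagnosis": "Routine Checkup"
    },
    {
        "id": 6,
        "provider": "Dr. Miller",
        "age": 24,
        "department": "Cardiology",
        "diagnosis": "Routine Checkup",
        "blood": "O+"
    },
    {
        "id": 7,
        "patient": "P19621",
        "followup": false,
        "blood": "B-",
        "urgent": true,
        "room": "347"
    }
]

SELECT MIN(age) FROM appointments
24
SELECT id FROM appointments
[1, 2, 3, 4, 5, 6, 7]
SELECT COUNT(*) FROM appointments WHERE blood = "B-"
1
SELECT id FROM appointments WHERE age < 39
[2, 4, 6]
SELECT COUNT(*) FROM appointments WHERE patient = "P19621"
1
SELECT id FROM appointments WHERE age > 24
[1, 2, 4]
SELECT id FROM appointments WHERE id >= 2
[2, 3, 4, 5, 6, 7]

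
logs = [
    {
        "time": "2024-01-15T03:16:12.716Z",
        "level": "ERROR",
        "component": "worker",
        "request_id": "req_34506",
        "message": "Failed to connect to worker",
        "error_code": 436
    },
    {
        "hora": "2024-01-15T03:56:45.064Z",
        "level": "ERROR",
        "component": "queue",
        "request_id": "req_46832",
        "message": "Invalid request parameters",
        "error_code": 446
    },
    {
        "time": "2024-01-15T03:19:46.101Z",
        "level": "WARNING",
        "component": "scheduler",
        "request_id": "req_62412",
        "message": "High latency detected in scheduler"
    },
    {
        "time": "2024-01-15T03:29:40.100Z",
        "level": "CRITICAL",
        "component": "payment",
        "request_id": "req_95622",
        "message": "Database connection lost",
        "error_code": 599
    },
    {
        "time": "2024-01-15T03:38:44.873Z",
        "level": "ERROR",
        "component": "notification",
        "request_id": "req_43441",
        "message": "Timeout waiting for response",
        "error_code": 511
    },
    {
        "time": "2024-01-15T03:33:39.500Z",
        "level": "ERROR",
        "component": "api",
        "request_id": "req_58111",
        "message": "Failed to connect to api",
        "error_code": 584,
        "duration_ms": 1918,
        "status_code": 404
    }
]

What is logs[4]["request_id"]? "req_43441"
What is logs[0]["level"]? "ERROR"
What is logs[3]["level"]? "CRITICAL"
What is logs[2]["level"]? "WARNING"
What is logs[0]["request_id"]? "req_34506"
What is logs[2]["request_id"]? "req_62412"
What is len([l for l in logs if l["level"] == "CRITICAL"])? 1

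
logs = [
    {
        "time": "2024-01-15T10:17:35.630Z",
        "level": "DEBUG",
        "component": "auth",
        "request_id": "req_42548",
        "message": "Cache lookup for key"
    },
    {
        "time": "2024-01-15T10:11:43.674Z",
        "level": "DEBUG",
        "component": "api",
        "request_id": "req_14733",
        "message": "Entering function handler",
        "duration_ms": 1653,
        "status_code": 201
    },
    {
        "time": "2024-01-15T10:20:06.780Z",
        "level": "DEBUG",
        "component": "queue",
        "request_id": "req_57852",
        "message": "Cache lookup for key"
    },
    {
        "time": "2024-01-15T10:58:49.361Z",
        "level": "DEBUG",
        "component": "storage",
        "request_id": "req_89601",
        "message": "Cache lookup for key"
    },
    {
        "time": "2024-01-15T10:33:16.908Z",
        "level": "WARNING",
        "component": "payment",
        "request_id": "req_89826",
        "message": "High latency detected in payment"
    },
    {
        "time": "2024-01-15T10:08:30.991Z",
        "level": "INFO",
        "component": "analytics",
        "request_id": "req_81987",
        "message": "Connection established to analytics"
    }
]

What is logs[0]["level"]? "DEBUG"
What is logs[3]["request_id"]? "req_89601"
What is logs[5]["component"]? "analytics"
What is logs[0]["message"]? "Cache lookup for key"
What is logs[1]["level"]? "DEBUG"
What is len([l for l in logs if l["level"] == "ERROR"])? 0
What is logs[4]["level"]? "WARNING"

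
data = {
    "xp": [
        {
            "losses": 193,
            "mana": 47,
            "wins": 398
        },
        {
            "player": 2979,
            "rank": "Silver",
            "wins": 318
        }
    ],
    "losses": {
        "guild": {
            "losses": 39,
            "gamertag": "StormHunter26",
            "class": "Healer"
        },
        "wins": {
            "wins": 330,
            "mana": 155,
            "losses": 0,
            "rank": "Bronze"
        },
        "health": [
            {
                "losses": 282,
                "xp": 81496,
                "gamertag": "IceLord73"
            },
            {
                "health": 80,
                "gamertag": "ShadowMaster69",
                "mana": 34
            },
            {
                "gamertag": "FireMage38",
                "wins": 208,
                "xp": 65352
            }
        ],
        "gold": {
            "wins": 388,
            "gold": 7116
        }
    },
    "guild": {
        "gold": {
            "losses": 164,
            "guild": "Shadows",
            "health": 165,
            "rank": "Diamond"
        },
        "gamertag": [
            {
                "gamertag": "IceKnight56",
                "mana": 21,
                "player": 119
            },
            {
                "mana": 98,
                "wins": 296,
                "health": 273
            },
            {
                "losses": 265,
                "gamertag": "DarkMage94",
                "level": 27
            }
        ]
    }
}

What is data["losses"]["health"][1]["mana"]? 34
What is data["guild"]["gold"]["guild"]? "Shadows"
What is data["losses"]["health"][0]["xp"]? 81496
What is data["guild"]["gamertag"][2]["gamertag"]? "DarkMage94"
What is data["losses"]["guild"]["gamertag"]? "StormHunter26"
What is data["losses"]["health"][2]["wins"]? 208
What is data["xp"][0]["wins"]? 398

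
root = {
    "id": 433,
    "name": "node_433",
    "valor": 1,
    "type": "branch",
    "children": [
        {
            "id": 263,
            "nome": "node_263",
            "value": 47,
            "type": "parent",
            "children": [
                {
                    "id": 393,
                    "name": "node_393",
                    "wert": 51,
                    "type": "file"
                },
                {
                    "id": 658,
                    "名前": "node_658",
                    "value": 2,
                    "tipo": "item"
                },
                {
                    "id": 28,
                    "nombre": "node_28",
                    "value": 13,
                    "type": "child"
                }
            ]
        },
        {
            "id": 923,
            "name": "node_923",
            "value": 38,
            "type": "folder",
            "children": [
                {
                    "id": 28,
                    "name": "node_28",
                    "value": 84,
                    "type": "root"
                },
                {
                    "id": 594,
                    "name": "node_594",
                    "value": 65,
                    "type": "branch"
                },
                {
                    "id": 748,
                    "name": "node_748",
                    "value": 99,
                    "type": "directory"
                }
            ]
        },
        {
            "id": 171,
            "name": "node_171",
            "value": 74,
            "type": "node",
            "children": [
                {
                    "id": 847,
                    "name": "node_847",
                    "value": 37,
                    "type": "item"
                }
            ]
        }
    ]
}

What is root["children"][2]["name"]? "node_171"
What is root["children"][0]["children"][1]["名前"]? "node_658"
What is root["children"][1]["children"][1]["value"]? 65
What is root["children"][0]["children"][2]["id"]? 28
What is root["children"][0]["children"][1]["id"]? 658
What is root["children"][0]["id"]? 263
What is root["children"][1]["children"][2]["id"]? 748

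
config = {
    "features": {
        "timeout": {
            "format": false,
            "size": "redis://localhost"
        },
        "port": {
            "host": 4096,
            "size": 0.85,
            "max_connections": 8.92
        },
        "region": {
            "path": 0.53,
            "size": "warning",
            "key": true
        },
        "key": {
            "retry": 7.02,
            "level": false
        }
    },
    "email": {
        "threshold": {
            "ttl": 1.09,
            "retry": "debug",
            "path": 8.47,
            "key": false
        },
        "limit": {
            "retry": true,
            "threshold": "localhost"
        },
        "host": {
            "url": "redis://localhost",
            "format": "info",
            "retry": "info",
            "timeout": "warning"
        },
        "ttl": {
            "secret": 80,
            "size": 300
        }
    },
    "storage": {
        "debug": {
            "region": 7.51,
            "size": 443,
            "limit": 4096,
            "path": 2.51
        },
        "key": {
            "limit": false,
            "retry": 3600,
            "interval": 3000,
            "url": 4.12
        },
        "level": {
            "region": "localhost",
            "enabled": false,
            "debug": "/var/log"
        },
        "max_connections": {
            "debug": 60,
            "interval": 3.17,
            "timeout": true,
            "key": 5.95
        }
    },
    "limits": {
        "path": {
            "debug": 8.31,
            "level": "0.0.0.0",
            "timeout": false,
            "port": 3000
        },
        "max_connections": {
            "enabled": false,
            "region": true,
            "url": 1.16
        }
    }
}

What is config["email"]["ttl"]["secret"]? 80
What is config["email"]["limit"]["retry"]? True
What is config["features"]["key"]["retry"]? 7.02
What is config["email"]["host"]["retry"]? "info"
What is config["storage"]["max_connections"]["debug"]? 60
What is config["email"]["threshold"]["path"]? 8.47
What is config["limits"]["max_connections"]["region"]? True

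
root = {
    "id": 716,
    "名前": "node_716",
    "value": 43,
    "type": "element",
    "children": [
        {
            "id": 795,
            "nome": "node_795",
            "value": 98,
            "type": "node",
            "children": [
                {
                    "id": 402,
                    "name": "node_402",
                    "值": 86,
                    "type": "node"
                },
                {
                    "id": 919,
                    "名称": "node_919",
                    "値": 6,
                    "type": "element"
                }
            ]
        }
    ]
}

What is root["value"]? 43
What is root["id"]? 716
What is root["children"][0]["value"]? 98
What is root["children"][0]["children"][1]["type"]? "element"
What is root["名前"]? "node_716"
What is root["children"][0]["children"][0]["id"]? 402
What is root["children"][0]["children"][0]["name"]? "node_402"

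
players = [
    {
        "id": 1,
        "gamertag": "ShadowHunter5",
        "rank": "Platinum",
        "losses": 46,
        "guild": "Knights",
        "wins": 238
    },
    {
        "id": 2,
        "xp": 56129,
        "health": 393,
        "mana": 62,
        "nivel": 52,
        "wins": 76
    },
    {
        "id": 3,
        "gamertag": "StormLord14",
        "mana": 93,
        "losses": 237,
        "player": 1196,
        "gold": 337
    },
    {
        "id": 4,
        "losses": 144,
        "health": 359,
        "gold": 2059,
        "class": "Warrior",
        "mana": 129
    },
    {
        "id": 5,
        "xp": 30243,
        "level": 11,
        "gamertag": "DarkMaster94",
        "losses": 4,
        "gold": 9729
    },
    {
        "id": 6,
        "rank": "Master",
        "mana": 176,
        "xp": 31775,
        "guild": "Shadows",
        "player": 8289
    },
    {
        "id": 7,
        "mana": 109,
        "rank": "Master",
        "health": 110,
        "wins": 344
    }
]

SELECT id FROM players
[1, 2, 3, 4, 5, 6, 7]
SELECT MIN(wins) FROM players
76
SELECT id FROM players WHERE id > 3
[4, 5, 6, 7]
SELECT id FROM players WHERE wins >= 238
[1, 7]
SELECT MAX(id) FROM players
7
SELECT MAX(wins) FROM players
344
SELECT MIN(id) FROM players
1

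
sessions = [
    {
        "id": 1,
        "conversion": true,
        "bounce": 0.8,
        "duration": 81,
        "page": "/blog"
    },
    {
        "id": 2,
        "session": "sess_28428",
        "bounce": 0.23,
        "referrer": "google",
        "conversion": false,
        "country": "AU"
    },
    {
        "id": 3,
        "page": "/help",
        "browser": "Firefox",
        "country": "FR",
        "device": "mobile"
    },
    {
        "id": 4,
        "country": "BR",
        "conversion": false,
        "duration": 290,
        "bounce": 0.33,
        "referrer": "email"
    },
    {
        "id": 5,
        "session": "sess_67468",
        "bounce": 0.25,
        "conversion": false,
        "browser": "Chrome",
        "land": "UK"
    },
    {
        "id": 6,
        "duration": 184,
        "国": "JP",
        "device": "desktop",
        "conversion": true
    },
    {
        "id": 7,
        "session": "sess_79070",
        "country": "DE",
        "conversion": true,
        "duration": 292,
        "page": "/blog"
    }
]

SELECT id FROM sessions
[1, 2, 3, 4, 5, 6, 7]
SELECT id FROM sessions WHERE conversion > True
[]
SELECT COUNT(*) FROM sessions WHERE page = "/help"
1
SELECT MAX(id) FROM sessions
7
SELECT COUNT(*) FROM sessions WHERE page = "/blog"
2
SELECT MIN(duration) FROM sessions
81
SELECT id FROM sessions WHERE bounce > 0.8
[]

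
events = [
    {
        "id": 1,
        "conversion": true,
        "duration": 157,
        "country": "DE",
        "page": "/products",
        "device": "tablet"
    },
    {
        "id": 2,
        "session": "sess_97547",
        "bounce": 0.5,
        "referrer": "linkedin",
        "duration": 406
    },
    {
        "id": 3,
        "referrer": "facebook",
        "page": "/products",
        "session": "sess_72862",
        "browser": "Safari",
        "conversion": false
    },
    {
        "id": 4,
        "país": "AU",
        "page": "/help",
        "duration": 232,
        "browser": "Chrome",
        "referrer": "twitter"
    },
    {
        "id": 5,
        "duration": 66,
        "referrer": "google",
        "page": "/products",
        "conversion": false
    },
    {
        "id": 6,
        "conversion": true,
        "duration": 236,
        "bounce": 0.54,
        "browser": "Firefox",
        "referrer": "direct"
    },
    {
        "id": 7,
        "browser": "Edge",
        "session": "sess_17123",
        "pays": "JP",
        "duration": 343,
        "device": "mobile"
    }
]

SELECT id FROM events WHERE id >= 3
[3, 4, 5, 6, 7]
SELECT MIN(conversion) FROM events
False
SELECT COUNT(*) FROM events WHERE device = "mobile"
1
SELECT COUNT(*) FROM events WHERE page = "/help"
1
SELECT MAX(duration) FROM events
406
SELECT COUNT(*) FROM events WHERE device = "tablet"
1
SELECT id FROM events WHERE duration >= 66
[1, 2, 4, 5, 6, 7]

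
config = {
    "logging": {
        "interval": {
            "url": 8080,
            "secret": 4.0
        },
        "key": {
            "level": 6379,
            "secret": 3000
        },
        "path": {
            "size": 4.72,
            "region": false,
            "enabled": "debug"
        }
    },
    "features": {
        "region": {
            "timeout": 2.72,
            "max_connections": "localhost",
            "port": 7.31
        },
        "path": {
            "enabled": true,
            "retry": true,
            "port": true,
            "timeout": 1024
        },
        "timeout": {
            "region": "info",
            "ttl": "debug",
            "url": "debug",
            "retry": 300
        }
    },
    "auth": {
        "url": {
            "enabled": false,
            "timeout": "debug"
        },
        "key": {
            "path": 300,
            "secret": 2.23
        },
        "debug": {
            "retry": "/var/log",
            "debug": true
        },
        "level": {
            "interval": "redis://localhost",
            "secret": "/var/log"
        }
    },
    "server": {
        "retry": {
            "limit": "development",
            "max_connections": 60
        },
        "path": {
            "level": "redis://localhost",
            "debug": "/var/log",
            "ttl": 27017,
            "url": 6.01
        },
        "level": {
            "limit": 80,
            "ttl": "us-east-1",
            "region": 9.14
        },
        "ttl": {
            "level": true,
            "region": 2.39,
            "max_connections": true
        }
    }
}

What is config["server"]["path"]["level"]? "redis://localhost"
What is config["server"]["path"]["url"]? 6.01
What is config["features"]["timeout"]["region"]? "info"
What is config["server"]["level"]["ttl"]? "us-east-1"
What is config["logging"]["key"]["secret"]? 3000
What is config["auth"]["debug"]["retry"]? "/var/log"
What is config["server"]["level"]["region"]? 9.14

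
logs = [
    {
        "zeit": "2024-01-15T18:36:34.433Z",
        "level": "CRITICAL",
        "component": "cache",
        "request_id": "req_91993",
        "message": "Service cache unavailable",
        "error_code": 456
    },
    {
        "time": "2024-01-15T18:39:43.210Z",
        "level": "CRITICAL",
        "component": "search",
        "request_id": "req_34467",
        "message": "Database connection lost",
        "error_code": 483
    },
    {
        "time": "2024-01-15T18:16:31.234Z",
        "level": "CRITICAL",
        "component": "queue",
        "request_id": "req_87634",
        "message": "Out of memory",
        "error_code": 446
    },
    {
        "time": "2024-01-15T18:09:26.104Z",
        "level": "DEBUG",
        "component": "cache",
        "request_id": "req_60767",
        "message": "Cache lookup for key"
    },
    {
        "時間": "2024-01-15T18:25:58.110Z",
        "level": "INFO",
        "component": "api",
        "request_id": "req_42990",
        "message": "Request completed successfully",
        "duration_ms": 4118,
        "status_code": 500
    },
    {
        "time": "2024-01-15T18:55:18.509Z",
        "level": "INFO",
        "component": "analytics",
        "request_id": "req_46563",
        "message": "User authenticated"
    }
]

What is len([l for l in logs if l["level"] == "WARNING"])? 0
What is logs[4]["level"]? "INFO"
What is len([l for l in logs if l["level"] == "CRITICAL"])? 3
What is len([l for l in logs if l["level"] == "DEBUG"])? 1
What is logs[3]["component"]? "cache"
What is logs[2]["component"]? "queue"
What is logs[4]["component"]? "api"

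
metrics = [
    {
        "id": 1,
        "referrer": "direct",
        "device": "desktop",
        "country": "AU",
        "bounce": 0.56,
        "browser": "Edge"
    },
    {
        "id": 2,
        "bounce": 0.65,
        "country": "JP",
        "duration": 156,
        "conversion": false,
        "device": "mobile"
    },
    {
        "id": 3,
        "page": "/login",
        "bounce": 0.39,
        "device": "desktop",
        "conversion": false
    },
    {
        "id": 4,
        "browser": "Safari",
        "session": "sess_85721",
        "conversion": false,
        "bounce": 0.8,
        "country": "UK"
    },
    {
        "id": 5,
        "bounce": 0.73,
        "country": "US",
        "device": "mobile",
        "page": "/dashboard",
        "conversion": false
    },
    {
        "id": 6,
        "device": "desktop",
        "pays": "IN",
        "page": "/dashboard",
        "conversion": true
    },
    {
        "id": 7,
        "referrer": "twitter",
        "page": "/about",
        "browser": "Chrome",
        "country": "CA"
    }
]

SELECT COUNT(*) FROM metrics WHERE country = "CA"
1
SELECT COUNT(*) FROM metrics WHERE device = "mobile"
2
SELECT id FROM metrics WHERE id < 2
[1]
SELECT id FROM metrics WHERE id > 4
[5, 6, 7]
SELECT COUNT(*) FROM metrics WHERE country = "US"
1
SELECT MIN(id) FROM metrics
1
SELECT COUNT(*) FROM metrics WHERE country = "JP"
1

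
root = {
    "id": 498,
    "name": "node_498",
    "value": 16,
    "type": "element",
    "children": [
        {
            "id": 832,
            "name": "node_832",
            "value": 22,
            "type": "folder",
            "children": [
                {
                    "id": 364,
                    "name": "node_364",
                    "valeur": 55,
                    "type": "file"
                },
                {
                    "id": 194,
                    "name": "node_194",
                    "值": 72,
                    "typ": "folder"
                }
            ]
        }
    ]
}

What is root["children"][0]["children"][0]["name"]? "node_364"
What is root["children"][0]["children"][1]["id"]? 194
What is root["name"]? "node_498"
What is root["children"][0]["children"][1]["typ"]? "folder"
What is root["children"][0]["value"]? 22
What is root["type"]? "element"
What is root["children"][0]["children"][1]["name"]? "node_194"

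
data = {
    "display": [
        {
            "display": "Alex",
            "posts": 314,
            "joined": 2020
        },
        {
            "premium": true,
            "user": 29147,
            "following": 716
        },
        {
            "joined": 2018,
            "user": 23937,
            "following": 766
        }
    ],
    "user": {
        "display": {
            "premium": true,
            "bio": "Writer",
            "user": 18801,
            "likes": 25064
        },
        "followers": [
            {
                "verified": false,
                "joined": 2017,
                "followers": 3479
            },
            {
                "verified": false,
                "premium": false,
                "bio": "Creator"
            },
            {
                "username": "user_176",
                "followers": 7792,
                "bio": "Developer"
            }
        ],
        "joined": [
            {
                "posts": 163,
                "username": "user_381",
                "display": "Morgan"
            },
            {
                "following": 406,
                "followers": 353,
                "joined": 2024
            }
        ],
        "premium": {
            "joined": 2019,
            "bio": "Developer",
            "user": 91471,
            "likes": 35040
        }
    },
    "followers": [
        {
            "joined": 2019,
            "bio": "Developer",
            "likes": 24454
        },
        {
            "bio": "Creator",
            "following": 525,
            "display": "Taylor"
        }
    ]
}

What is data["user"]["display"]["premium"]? True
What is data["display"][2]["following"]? 766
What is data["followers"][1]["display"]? "Taylor"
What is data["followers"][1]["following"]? 525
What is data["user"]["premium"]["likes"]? 35040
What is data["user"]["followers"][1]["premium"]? False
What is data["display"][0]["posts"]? 314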